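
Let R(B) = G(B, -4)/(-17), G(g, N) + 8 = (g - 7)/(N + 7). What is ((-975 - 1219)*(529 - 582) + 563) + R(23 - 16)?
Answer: 1986373/17 ≈ 1.1685e+5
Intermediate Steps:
G(g, N) = -8 + (-7 + g)/(7 + N) (G(g, N) = -8 + (g - 7)/(N + 7) = -8 + (-7 + g)/(7 + N))
R(B) = 31/51 - B/51 (R(B) = ((-63 + B - 8*(-4))/(7 - 4))/(-17) = ((-63 + B + 32)/3)*(-1/17) = ((-31 + B)/3)*(-1/17) = (-31/3 + B/3)*(-1/17) = 31/51 - B/51)
((-975 - 1219)*(529 - 582) + 563) + R(23 - 16) = ((-975 - 1219)*(529 - 582) + 563) + (31/51 - (23 - 16)/51) = (-2194*(-53) + 563) + (31/51 - 1/51*7) = (116282 + 563) + (31/51 - 7/51) = 116845 + 8/17 = 1986373/17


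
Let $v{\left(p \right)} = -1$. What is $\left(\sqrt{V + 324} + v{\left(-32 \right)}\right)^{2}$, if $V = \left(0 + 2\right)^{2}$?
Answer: $329 - 4 \sqrt{82} \approx 292.78$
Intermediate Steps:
$V = 4$ ($V = 2^{2} = 4$)
$\left(\sqrt{V + 324} + v{\left(-32 \right)}\right)^{2} = \left(\sqrt{4 + 324} - 1\right)^{2} = \left(\sqrt{328} - 1\right)^{2} = \left(2 \sqrt{82} - 1\right)^{2} = \left(-1 + 2 \sqrt{82}\right)^{2}$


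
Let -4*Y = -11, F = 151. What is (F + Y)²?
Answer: 378225/16 ≈ 23639.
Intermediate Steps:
Y = 11/4 (Y = -¼*(-11) = 11/4 ≈ 2.7500)
(F + Y)² = (151 + 11/4)² = (615/4)² = 378225/16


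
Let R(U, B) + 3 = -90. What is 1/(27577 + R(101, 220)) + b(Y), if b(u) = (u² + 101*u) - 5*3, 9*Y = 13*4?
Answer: 1340037469/2226204 ≈ 601.94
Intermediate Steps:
Y = 52/9 (Y = (13*4)/9 = (⅑)*52 = 52/9 ≈ 5.7778)
R(U, B) = -93 (R(U, B) = -3 - 90 = -93)
b(u) = -15 + u² + 101*u (b(u) = (u² + 101*u) - 15 = -15 + u² + 101*u)
1/(27577 + R(101, 220)) + b(Y) = 1/(27577 - 93) + (-15 + (52/9)² + 101*(52/9)) = 1/27484 + (-15 + 2704/81 + 5252/9) = 1/27484 + 48757/81 = 1340037469/2226204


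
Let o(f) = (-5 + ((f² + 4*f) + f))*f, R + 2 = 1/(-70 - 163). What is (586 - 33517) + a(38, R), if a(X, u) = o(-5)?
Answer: -32906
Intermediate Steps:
R = -467/233 (R = -2 + 1/(-70 - 163) = -2 + 1/(-233) = -2 - 1/233 = -467/233 ≈ -2.0043)
o(f) = f*(-5 + f² + 5*f) (o(f) = (-5 + (f² + 5*f))*f = (-5 + f² + 5*f)*f = f*(-5 + f² + 5*f))
a(X, u) = 25 (a(X, u) = -5*(-5 + (-5)² + 5*(-5)) = -5*(-5 + 25 - 25) = -5*(-5) = 25)
(586 - 33517) + a(38, R) = (586 - 33517) + 25 = -32931 + 25 = -32906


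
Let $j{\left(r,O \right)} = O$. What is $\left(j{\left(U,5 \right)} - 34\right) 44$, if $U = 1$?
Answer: $-1276$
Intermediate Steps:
$\left(j{\left(U,5 \right)} - 34\right) 44 = \left(5 - 34\right) 44 = \left(-29\right) 44 = -1276$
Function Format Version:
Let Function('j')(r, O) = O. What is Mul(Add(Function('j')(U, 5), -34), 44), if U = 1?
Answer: -1276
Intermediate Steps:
Mul(Add(Function('j')(U, 5), -34), 44) = Mul(Add(5, -34), 44) = Mul(-29, 44) = -1276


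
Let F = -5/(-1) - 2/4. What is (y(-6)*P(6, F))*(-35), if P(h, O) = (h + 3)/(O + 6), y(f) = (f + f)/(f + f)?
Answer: -30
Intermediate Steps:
F = 9/2 (F = -5*(-1) - 2*¼ = 5 - ½ = 9/2 ≈ 4.5000)
y(f) = 1 (y(f) = (2*f)/((2*f)) = (2*f)*(1/(2*f)) = 1)
P(h, O) = (3 + h)/(6 + O)
(y(-6)*P(6, F))*(-35) = (1*((3 + 6)/(6 + 9/2)))*(-35) = (1*(9/(21/2)))*(-35) = (1*((2/21)*9))*(-35) = (1*(6/7))*(-35) = (6/7)*(-35) = -30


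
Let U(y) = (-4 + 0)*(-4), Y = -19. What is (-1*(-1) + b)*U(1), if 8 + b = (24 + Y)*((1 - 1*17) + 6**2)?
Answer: 1488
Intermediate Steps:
U(y) = 16 (U(y) = -4*(-4) = 16)
b = 92 (b = -8 + (24 - 19)*((1 - 1*17) + 6**2) = -8 + 5*((1 - 17) + 36) = -8 + 5*(-16 + 36) = -8 + 5*20 = -8 + 100 = 92)
(-1*(-1) + b)*U(1) = (-1*(-1) + 92)*16 = (1 + 92)*16 = 93*16 = 1488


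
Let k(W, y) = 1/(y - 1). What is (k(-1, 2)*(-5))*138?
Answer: -690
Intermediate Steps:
k(W, y) = 1/(-1 + y)
(k(-1, 2)*(-5))*138 = (-5/(-1 + 2))*138 = (-5/1)*138 = (1*(-5))*138 = -5*138 = -690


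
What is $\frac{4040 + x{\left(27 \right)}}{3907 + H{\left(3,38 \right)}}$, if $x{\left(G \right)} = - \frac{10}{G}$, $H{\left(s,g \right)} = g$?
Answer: $\frac{21814}{21303} \approx 1.024$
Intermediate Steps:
$\frac{4040 + x{\left(27 \right)}}{3907 + H{\left(3,38 \right)}} = \frac{4040 - \frac{10}{27}}{3907 + 38} = \frac{4040 - \frac{10}{27}}{3945} = \left(4040 - \frac{10}{27}\right) \frac{1}{3945} = \frac{109070}{27} \cdot \frac{1}{3945} = \frac{21814}{21303}$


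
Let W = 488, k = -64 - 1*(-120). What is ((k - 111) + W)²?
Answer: 187489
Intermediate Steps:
k = 56 (k = -64 + 120 = 56)
((k - 111) + W)² = ((56 - 111) + 488)² = (-55 + 488)² = 433² = 187489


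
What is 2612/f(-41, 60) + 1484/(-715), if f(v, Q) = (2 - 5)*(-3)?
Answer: 1854224/6435 ≈ 288.15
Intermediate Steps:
f(v, Q) = 9 (f(v, Q) = -3*(-3) = 9)
2612/f(-41, 60) + 1484/(-715) = 2612/9 + 1484/(-715) = 2612*(1/9) + 1484*(-1/715) = 2612/9 - 1484/715 = 1854224/6435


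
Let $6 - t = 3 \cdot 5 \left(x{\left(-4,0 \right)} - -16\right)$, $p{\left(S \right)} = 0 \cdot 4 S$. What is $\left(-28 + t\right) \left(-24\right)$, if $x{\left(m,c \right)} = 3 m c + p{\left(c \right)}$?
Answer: $6288$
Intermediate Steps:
$p{\left(S \right)} = 0$ ($p{\left(S \right)} = 0 S = 0$)
$x{\left(m,c \right)} = 3 c m$ ($x{\left(m,c \right)} = 3 m c + 0 = 3 c m + 0 = 3 c m$)
$t = -234$ ($t = 6 - 3 \cdot 5 \left(3 \cdot 0 \left(-4\right) - -16\right) = 6 - 15 \left(0 + 16\right) = 6 - 15 \cdot 16 = 6 - 240 = -234$)
$\left(-28 + t\right) \left(-24\right) = \left(-28 - 234\right) \left(-24\right) = \left(-262\right) \left(-24\right) = 6288$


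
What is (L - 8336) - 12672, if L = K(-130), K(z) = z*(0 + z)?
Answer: -4108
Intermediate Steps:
K(z) = z² (K(z) = z*z = z²)
L = 16900 (L = (-130)² = 16900)
(L - 8336) - 12672 = (16900 - 8336) - 12672 = 8564 - 12672 = -4108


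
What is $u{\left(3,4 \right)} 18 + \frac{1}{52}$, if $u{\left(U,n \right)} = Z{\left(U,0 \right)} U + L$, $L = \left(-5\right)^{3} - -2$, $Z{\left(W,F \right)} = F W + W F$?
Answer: $- \frac{115127}{52} \approx -2214.0$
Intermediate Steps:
$Z{\left(W,F \right)} = 2 F W$ ($Z{\left(W,F \right)} = F W + F W = 2 F W$)
$L = -123$ ($L = -125 + 2 = -123$)
$u{\left(U,n \right)} = -123$ ($u{\left(U,n \right)} = 2 \cdot 0 U U - 123 = 0 U - 123 = 0 - 123 = -123$)
$u{\left(3,4 \right)} 18 + \frac{1}{52} = \left(-123\right) 18 + \frac{1}{52} = -2214 + \frac{1}{52} = - \frac{115127}{52}$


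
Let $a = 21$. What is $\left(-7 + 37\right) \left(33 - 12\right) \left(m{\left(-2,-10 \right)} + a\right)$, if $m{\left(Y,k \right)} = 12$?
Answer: $20790$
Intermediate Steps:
$\left(-7 + 37\right) \left(33 - 12\right) \left(m{\left(-2,-10 \right)} + a\right) = \left(-7 + 37\right) \left(33 - 12\right) \left(12 + 21\right) = 30 \cdot 21 \cdot 33 = 630 \cdot 33 = 20790$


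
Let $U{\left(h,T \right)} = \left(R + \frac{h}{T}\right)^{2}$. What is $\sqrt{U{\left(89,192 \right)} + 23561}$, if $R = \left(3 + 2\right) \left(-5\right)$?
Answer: $\frac{5 \sqrt{35629849}}{192} \approx 155.44$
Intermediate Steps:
$R = -25$ ($R = 5 \left(-5\right) = -25$)
$U{\left(h,T \right)} = \left(-25 + \frac{h}{T}\right)^{2}$
$\sqrt{U{\left(89,192 \right)} + 23561} = \sqrt{\frac{\left(\left(-1\right) 89 + 25 \cdot 192\right)^{2}}{36864} + 23561} = \sqrt{\frac{\left(-89 + 4800\right)^{2}}{36864} + 23561} = \sqrt{\frac{4711^{2}}{36864} + 23561} = \sqrt{\frac{1}{36864} \cdot 22193521 + 23561} = \sqrt{\frac{22193521}{36864} + 23561} = \sqrt{\frac{890746225}{36864}} = \frac{5 \sqrt{35629849}}{192}$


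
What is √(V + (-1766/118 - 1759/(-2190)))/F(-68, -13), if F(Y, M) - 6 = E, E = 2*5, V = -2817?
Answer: I*√47266899168390/2067360 ≈ 3.3255*I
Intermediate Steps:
E = 10
F(Y, M) = 16 (F(Y, M) = 6 + 10 = 16)
√(V + (-1766/118 - 1759/(-2190)))/F(-68, -13) = √(-2817 + (-1766/118 - 1759/(-2190)))/16 = √(-2817 + (-1766*1/118 - 1759*(-1/2190)))*(1/16) = √(-2817 + (-883/59 + 1759/2190))*(1/16) = √(-2817 - 1829989/129210)*(1/16) = √(-365814559/129210)*(1/16) = (I*√47266899168390/129210)*(1/16) = I*√47266899168390/2067360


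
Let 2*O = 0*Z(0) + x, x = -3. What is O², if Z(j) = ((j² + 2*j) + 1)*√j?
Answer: 9/4 ≈ 2.2500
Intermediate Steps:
Z(j) = √j*(1 + j² + 2*j) (Z(j) = (1 + j² + 2*j)*√j = √j*(1 + j² + 2*j))
O = -3/2 (O = (0*(√0*(1 + 0² + 2*0)) - 3)/2 = (0*(0*(1 + 0 + 0)) - 3)/2 = (0*(0*1) - 3)/2 = (0*0 - 3)/2 = (0 - 3)/2 = (½)*(-3) = -3/2 ≈ -1.5000)
O² = (-3/2)² = 9/4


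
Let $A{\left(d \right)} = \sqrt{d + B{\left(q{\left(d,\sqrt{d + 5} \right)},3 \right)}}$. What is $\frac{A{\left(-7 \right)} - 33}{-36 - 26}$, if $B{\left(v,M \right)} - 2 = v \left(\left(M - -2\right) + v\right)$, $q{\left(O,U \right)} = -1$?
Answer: $\frac{33}{62} - \frac{3 i}{62} \approx 0.53226 - 0.048387 i$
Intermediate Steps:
$B{\left(v,M \right)} = 2 + v \left(2 + M + v\right)$ ($B{\left(v,M \right)} = 2 + v \left(\left(M - -2\right) + v\right) = 2 + v \left(\left(M + 2\right) + v\right) = 2 + v \left(\left(2 + M\right) + v\right) = 2 + v \left(2 + M + v\right)$)
$A{\left(d \right)} = \sqrt{-2 + d}$ ($A{\left(d \right)} = \sqrt{d + \left(2 + \left(-1\right)^{2} + 2 \left(-1\right) + 3 \left(-1\right)\right)} = \sqrt{d + \left(2 + 1 - 2 - 3\right)} = \sqrt{d - 2} = \sqrt{-2 + d}$)
$\frac{A{\left(-7 \right)} - 33}{-36 - 26} = \frac{\sqrt{-2 - 7} - 33}{-36 - 26} = \frac{\sqrt{-9} - 33}{-62} = - \frac{3 i - 33}{62} = - \frac{-33 + 3 i}{62} = \frac{33}{62} - \frac{3 i}{62}$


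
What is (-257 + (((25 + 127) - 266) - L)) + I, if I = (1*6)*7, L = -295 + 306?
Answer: -340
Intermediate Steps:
L = 11
I = 42 (I = 6*7 = 42)
(-257 + (((25 + 127) - 266) - L)) + I = (-257 + (((25 + 127) - 266) - 1*11)) + 42 = (-257 + ((152 - 266) - 11)) + 42 = (-257 + (-114 - 11)) + 42 = (-257 - 125) + 42 = -382 + 42 = -340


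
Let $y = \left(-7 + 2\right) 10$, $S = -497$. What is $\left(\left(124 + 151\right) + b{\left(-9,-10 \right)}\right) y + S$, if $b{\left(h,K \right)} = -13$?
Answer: $-13597$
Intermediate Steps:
$y = -50$ ($y = \left(-5\right) 10 = -50$)
$\left(\left(124 + 151\right) + b{\left(-9,-10 \right)}\right) y + S = \left(\left(124 + 151\right) - 13\right) \left(-50\right) - 497 = \left(275 - 13\right) \left(-50\right) - 497 = 262 \left(-50\right) - 497 = -13100 - 497 = -13597$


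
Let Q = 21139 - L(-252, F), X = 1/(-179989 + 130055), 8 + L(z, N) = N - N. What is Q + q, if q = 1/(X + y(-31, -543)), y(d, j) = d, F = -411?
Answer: 32734554451/1547955 ≈ 21147.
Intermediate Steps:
L(z, N) = -8 (L(z, N) = -8 + (N - N) = -8 + 0 = -8)
X = -1/49934 (X = 1/(-49934) = -1/49934 ≈ -2.0026e-5)
q = -49934/1547955 (q = 1/(-1/49934 - 31) = 1/(-1547955/49934) = -49934/1547955 ≈ -0.032258)
Q = 21147 (Q = 21139 - 1*(-8) = 21139 + 8 = 21147)
Q + q = 21147 - 49934/1547955 = 32734554451/1547955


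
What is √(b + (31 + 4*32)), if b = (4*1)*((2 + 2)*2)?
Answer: √191 ≈ 13.820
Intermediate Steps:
b = 32 (b = 4*(4*2) = 4*8 = 32)
√(b + (31 + 4*32)) = √(32 + (31 + 4*32)) = √(32 + (31 + 128)) = √(32 + 159) = √191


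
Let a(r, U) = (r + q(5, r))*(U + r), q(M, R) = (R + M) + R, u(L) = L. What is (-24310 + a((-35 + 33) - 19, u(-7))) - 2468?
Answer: -25154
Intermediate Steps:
q(M, R) = M + 2*R (q(M, R) = (M + R) + R = M + 2*R)
a(r, U) = (5 + 3*r)*(U + r) (a(r, U) = (r + (5 + 2*r))*(U + r) = (5 + 3*r)*(U + r))
(-24310 + a((-35 + 33) - 19, u(-7))) - 2468 = (-24310 + (3*((-35 + 33) - 19)**2 + 5*(-7) + 5*((-35 + 33) - 19) + 3*(-7)*((-35 + 33) - 19))) - 2468 = (-24310 + (3*(-2 - 19)**2 - 35 + 5*(-2 - 19) + 3*(-7)*(-2 - 19))) - 2468 = (-24310 + (3*(-21)**2 - 35 + 5*(-21) + 3*(-7)*(-21))) - 2468 = (-24310 + (3*441 - 35 - 105 + 441)) - 2468 = (-24310 + (1323 - 35 - 105 + 441)) - 2468 = (-24310 + 1624) - 2468 = -22686 - 2468 = -25154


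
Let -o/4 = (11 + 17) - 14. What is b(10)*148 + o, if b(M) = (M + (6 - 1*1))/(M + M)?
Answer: 55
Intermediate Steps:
b(M) = (5 + M)/(2*M) (b(M) = (M + (6 - 1))/((2*M)) = (M + 5)*(1/(2*M)) = (5 + M)*(1/(2*M)) = (5 + M)/(2*M))
o = -56 (o = -4*((11 + 17) - 14) = -4*(28 - 14) = -4*14 = -56)
b(10)*148 + o = ((½)*(5 + 10)/10)*148 - 56 = ((½)*(⅒)*15)*148 - 56 = (¾)*148 - 56 = 111 - 56 = 55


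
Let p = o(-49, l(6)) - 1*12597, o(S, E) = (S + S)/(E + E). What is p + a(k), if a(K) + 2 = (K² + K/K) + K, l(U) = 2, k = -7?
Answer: -25161/2 ≈ -12581.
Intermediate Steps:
o(S, E) = S/E (o(S, E) = (2*S)/((2*E)) = (2*S)*(1/(2*E)) = S/E)
a(K) = -1 + K + K² (a(K) = -2 + ((K² + K/K) + K) = -2 + ((K² + 1) + K) = -2 + ((1 + K²) + K) = -2 + (1 + K + K²) = -1 + K + K²)
p = -25243/2 (p = -49/2 - 1*12597 = -49*½ - 12597 = -49/2 - 12597 = -25243/2 ≈ -12622.)
p + a(k) = -25243/2 + (-1 - 7 + (-7)²) = -25243/2 + (-1 - 7 + 49) = -25243/2 + 41 = -25161/2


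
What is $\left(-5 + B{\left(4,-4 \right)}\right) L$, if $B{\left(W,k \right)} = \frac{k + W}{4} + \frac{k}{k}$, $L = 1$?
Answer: $-4$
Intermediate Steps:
$B{\left(W,k \right)} = 1 + \frac{W}{4} + \frac{k}{4}$ ($B{\left(W,k \right)} = \left(W + k\right) \frac{1}{4} + 1 = \left(\frac{W}{4} + \frac{k}{4}\right) + 1 = 1 + \frac{W}{4} + \frac{k}{4}$)
$\left(-5 + B{\left(4,-4 \right)}\right) L = \left(-5 + \left(1 + \frac{1}{4} \cdot 4 + \frac{1}{4} \left(-4\right)\right)\right) 1 = \left(-5 + \left(1 + 1 - 1\right)\right) 1 = \left(-5 + 1\right) 1 = \left(-4\right) 1 = -4$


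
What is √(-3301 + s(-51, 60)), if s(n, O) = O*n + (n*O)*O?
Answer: I*√189961 ≈ 435.85*I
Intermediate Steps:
s(n, O) = O*n + n*O² (s(n, O) = O*n + (O*n)*O = O*n + n*O²)
√(-3301 + s(-51, 60)) = √(-3301 + 60*(-51)*(1 + 60)) = √(-3301 + 60*(-51)*61) = √(-3301 - 186660) = √(-189961) = I*√189961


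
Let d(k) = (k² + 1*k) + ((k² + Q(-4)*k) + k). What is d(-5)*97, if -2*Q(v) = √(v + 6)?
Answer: 3880 + 485*√2/2 ≈ 4222.9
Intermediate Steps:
Q(v) = -√(6 + v)/2 (Q(v) = -√(v + 6)/2 = -√(6 + v)/2)
d(k) = 2*k + 2*k² - k*√2/2 (d(k) = (k² + 1*k) + ((k² + (-√(6 - 4)/2)*k) + k) = (k² + k) + ((k² + (-√2/2)*k) + k) = (k + k²) + ((k² - k*√2/2) + k) = (k + k²) + (k + k² - k*√2/2) = 2*k + 2*k² - k*√2/2)
d(-5)*97 = ((½)*(-5)*(4 - √2 + 4*(-5)))*97 = ((½)*(-5)*(4 - √2 - 20))*97 = ((½)*(-5)*(-16 - √2))*97 = (40 + 5*√2/2)*97 = 3880 + 485*√2/2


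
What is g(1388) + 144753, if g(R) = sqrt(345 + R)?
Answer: 144753 + sqrt(1733) ≈ 1.4479e+5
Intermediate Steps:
g(1388) + 144753 = sqrt(345 + 1388) + 144753 = sqrt(1733) + 144753 = 144753 + sqrt(1733)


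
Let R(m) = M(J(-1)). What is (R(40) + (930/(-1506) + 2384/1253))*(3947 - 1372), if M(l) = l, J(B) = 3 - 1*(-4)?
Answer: 6709651750/314503 ≈ 21334.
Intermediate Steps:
J(B) = 7 (J(B) = 3 + 4 = 7)
R(m) = 7
(R(40) + (930/(-1506) + 2384/1253))*(3947 - 1372) = (7 + (930/(-1506) + 2384/1253))*(3947 - 1372) = (7 + (930*(-1/1506) + 2384*(1/1253)))*2575 = (7 + (-155/251 + 2384/1253))*2575 = (7 + 404169/314503)*2575 = (2605690/314503)*2575 = 6709651750/314503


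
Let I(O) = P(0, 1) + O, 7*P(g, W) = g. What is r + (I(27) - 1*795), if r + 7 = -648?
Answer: -1423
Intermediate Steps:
r = -655 (r = -7 - 648 = -655)
P(g, W) = g/7
I(O) = O (I(O) = (⅐)*0 + O = 0 + O = O)
r + (I(27) - 1*795) = -655 + (27 - 1*795) = -655 + (27 - 795) = -655 - 768 = -1423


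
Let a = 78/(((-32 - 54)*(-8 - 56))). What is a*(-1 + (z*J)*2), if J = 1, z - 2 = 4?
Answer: 429/2752 ≈ 0.15589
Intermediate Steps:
z = 6 (z = 2 + 4 = 6)
a = 39/2752 (a = 78/((-86*(-64))) = 78/5504 = 78*(1/5504) = 39/2752 ≈ 0.014172)
a*(-1 + (z*J)*2) = 39*(-1 + (6*1)*2)/2752 = 39*(-1 + 6*2)/2752 = 39*(-1 + 12)/2752 = (39/2752)*11 = 429/2752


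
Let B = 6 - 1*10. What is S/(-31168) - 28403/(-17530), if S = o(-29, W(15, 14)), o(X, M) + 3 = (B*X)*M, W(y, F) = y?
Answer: 427407547/273187520 ≈ 1.5645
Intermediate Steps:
B = -4 (B = 6 - 10 = -4)
o(X, M) = -3 - 4*M*X (o(X, M) = -3 + (-4*X)*M = -3 - 4*M*X)
S = 1737 (S = -3 - 4*15*(-29) = -3 + 1740 = 1737)
S/(-31168) - 28403/(-17530) = 1737/(-31168) - 28403/(-17530) = 1737*(-1/31168) - 28403*(-1/17530) = -1737/31168 + 28403/17530 = 427407547/273187520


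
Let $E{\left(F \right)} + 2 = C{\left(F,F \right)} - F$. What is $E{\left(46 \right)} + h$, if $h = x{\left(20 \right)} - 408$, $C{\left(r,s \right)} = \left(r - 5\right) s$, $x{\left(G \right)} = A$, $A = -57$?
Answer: $1373$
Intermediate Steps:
$x{\left(G \right)} = -57$
$C{\left(r,s \right)} = s \left(-5 + r\right)$ ($C{\left(r,s \right)} = \left(-5 + r\right) s = s \left(-5 + r\right)$)
$h = -465$ ($h = -57 - 408 = -465$)
$E{\left(F \right)} = -2 - F + F \left(-5 + F\right)$ ($E{\left(F \right)} = -2 + \left(F \left(-5 + F\right) - F\right) = -2 + \left(- F + F \left(-5 + F\right)\right) = -2 - F + F \left(-5 + F\right)$)
$E{\left(46 \right)} + h = \left(-2 - 46 + 46 \left(-5 + 46\right)\right) - 465 = \left(-2 - 46 + 46 \cdot 41\right) - 465 = \left(-2 - 46 + 1886\right) - 465 = 1838 - 465 = 1373$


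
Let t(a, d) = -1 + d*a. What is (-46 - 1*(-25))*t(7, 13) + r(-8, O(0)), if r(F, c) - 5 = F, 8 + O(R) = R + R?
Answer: -1893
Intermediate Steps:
O(R) = -8 + 2*R (O(R) = -8 + (R + R) = -8 + 2*R)
t(a, d) = -1 + a*d
r(F, c) = 5 + F
(-46 - 1*(-25))*t(7, 13) + r(-8, O(0)) = (-46 - 1*(-25))*(-1 + 7*13) + (5 - 8) = (-46 + 25)*(-1 + 91) - 3 = -21*90 - 3 = -1890 - 3 = -1893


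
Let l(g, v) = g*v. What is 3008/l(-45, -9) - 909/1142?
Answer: 3066991/462510 ≈ 6.6312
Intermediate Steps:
3008/l(-45, -9) - 909/1142 = 3008/((-45*(-9))) - 909/1142 = 3008/405 - 909*1/1142 = 3008*(1/405) - 909/1142 = 3008/405 - 909/1142 = 3066991/462510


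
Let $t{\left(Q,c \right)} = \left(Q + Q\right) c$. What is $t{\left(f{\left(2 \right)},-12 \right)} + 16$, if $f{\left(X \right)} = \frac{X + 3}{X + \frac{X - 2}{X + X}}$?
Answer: $-44$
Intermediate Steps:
$f{\left(X \right)} = \frac{3 + X}{X + \frac{-2 + X}{2 X}}$
$t{\left(Q,c \right)} = 2 Q c$
$t{\left(f{\left(2 \right)},-12 \right)} + 16 = 2 \cdot 2 \cdot 2 \frac{1}{-2 + 2 + 2 \cdot 2^{2}} \left(3 + 2\right) \left(-12\right) + 16 = 2 \cdot 2 \cdot 2 \frac{1}{-2 + 2 + 2 \cdot 4} \cdot 5 \left(-12\right) + 16 = 2 \cdot 2 \cdot 2 \frac{1}{-2 + 2 + 8} \cdot 5 \left(-12\right) + 16 = 2 \cdot 2 \cdot 2 \cdot \frac{1}{8} \cdot 5 \left(-12\right) + 16 = 2 \cdot \frac{5}{2} \left(-12\right) + 16 = -60 + 16 = -44$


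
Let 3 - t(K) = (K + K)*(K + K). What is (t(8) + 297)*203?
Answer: 8932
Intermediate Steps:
t(K) = 3 - 4*K² (t(K) = 3 - (K + K)*(K + K) = 3 - 2*K*2*K = 3 - 4*K²)
(t(8) + 297)*203 = ((3 - 4*8²) + 297)*203 = ((3 - 4*64) + 297)*203 = ((3 - 256) + 297)*203 = (-253 + 297)*203 = 44*203 = 8932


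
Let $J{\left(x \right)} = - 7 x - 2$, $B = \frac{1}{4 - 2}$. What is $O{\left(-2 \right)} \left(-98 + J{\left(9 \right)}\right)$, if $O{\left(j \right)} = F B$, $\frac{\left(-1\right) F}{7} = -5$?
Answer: $- \frac{5705}{2} \approx -2852.5$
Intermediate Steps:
$F = 35$ ($F = \left(-7\right) \left(-5\right) = 35$)
$B = \frac{1}{2} \approx 0.5$
$J{\left(x \right)} = -2 - 7 x$ ($J{\left(x \right)} = - 7 x - 2 = -2 - 7 x$)
$O{\left(j \right)} = \frac{35}{2}$ ($O{\left(j \right)} = 35 \cdot \frac{1}{2} = \frac{35}{2}$)
$O{\left(-2 \right)} \left(-98 + J{\left(9 \right)}\right) = \frac{35 \left(-98 - 65\right)}{2} = \frac{35}{2} \left(-163\right) = - \frac{5705}{2}$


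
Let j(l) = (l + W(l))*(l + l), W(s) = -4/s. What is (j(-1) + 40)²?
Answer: 1156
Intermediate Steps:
j(l) = 2*l*(l - 4/l) (j(l) = (l - 4/l)*(l + l) = (l - 4/l)*(2*l) = 2*l*(l - 4/l))
(j(-1) + 40)² = ((-8 + 2*(-1)²) + 40)² = ((-8 + 2*1) + 40)² = ((-8 + 2) + 40)² = (-6 + 40)² = 34² = 1156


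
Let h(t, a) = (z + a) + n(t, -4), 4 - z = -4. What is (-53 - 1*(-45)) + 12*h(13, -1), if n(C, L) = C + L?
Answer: 184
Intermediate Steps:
z = 8 (z = 4 - 1*(-4) = 4 + 4 = 8)
h(t, a) = 4 + a + t (h(t, a) = (8 + a) + (t - 4) = (8 + a) + (-4 + t) = 4 + a + t)
(-53 - 1*(-45)) + 12*h(13, -1) = (-53 - 1*(-45)) + 12*(4 - 1 + 13) = (-53 + 45) + 12*16 = -8 + 192 = 184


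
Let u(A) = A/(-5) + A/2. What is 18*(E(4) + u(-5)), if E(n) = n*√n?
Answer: 117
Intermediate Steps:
E(n) = n^(3/2)
u(A) = 3*A/10 (u(A) = A*(-⅕) + A*(½) = -A/5 + A/2 = 3*A/10)
18*(E(4) + u(-5)) = 18*(4^(3/2) + (3/10)*(-5)) = 18*(8 - 3/2) = 18*(13/2) = 117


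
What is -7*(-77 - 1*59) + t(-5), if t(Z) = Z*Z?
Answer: 977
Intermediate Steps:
t(Z) = Z**2
-7*(-77 - 1*59) + t(-5) = -7*(-77 - 1*59) + (-5)**2 = -7*(-77 - 59) + 25 = -7*(-136) + 25 = 952 + 25 = 977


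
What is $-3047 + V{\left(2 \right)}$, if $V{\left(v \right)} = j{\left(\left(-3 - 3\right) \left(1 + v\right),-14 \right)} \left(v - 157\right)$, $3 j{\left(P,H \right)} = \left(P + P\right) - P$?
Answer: $-2117$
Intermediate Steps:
$j{\left(P,H \right)} = \frac{P}{3}$ ($j{\left(P,H \right)} = \frac{\left(P + P\right) - P}{3} = \frac{2 P - P}{3} = \frac{P}{3}$)
$V{\left(v \right)} = \left(-157 + v\right) \left(-2 - 2 v\right)$ ($V{\left(v \right)} = \frac{\left(-3 - 3\right) \left(1 + v\right)}{3} \left(v - 157\right) = \frac{\left(-6\right) \left(1 + v\right)}{3} \left(-157 + v\right) = \frac{-6 - 6 v}{3} \left(-157 + v\right) = \left(-2 - 2 v\right) \left(-157 + v\right) = \left(-157 + v\right) \left(-2 - 2 v\right)$)
$-3047 + V{\left(2 \right)} = -3047 - 2 \left(1 + 2\right) \left(-157 + 2\right) = -3047 - 6 \left(-155\right) = -3047 + 930 = -2117$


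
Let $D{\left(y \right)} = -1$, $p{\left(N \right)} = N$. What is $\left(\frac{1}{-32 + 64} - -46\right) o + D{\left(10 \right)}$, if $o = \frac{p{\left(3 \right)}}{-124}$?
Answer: $- \frac{8387}{3968} \approx -2.1137$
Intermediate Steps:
$o = - \frac{3}{124}$ ($o = \frac{3}{-124} = 3 \left(- \frac{1}{124}\right) = - \frac{3}{124} \approx -0.024194$)
$\left(\frac{1}{-32 + 64} - -46\right) o + D{\left(10 \right)} = \left(\frac{1}{-32 + 64} - -46\right) \left(- \frac{3}{124}\right) - 1 = \left(\frac{1}{32} + 46\right) \left(- \frac{3}{124}\right) - 1 = \frac{1473}{32} \left(- \frac{3}{124}\right) - 1 = - \frac{4419}{3968} - 1 = - \frac{8387}{3968}$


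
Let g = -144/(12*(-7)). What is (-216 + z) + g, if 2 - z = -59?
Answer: -1073/7 ≈ -153.29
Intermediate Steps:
g = 12/7 (g = -144/(-84) = -144*(-1/84) = 12/7 ≈ 1.7143)
z = 61 (z = 2 - 1*(-59) = 2 + 59 = 61)
(-216 + z) + g = (-216 + 61) + 12/7 = -155 + 12/7 = -1073/7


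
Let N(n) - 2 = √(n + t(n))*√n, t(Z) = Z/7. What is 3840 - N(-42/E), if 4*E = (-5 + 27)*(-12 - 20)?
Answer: 3838 - 3*√14/44 ≈ 3837.7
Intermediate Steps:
t(Z) = Z/7 (t(Z) = Z*(⅐) = Z/7)
E = -176 (E = ((-5 + 27)*(-12 - 20))/4 = (22*(-32))/4 = (¼)*(-704) = -176)
N(n) = 2 + 2*n*√14/7 (N(n) = 2 + √(n + n/7)*√n = 2 + √(8*n/7)*√n = 2 + (2*√14*√n/7)*√n = 2 + 2*n*√14/7)
3840 - N(-42/E) = 3840 - (2 + 2*(-42/(-176))*√14/7) = 3840 - (2 + 2*(-42*(-1/176))*√14/7) = 3840 - (2 + (2/7)*(21/88)*√14) = 3840 - (2 + 3*√14/44) = 3840 + (-2 - 3*√14/44) = 3838 - 3*√14/44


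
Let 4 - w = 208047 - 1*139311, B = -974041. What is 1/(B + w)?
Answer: -1/1042773 ≈ -9.5898e-7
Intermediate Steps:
w = -68732 (w = 4 - (208047 - 1*139311) = 4 - (208047 - 139311) = 4 - 1*68736 = 4 - 68736 = -68732)
1/(B + w) = 1/(-974041 - 68732) = 1/(-1042773) = -1/1042773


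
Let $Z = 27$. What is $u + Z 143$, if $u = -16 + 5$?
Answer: $3850$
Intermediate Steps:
$u = -11$
$u + Z 143 = -11 + 27 \cdot 143 = -11 + 3861 = 3850$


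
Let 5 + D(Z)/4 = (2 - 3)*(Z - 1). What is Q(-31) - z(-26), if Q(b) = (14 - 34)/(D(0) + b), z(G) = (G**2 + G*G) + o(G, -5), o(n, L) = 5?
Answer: -63759/47 ≈ -1356.6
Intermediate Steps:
D(Z) = -16 - 4*Z (D(Z) = -20 + 4*((2 - 3)*(Z - 1)) = -20 + 4*(-(-1 + Z)) = -20 + 4*(1 - Z) = -20 + (4 - 4*Z) = -16 - 4*Z)
z(G) = 5 + 2*G**2 (z(G) = (G**2 + G*G) + 5 = (G**2 + G**2) + 5 = 2*G**2 + 5 = 5 + 2*G**2)
Q(b) = -20/(-16 + b) (Q(b) = (14 - 34)/((-16 - 4*0) + b) = -20/((-16 + 0) + b) = -20/(-16 + b))
Q(-31) - z(-26) = -20/(-16 - 31) - (5 + 2*(-26)**2) = -20/(-47) - (5 + 2*676) = -20*(-1/47) - (5 + 1352) = 20/47 - 1*1357 = 20/47 - 1357 = -63759/47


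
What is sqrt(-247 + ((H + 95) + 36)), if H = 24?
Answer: 2*I*sqrt(23) ≈ 9.5917*I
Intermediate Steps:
sqrt(-247 + ((H + 95) + 36)) = sqrt(-247 + ((24 + 95) + 36)) = sqrt(-247 + (119 + 36)) = sqrt(-247 + 155) = sqrt(-92) = 2*I*sqrt(23)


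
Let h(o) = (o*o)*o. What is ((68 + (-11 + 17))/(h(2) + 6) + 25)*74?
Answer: 15688/7 ≈ 2241.1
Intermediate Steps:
h(o) = o³ (h(o) = o²*o = o³)
((68 + (-11 + 17))/(h(2) + 6) + 25)*74 = ((68 + (-11 + 17))/(2³ + 6) + 25)*74 = ((68 + 6)/(8 + 6) + 25)*74 = (74/14 + 25)*74 = (74*(1/14) + 25)*74 = (37/7 + 25)*74 = (212/7)*74 = 15688/7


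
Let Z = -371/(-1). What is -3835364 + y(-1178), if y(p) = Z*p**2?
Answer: 510995400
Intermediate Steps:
Z = 371 (Z = -371*(-1) = 371)
y(p) = 371*p**2
-3835364 + y(-1178) = -3835364 + 371*(-1178)**2 = -3835364 + 371*1387684 = -3835364 + 514830764 = 510995400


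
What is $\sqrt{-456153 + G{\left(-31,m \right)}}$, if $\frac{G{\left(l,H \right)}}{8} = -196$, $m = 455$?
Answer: $i \sqrt{457721} \approx 676.55 i$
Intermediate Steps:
$G{\left(l,H \right)} = -1568$ ($G{\left(l,H \right)} = 8 \left(-196\right) = -1568$)
$\sqrt{-456153 + G{\left(-31,m \right)}} = \sqrt{-456153 - 1568} = \sqrt{-457721} = i \sqrt{457721}$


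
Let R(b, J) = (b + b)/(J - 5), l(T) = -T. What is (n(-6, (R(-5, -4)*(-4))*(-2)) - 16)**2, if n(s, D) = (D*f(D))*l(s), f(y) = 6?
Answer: 92416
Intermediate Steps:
R(b, J) = 2*b/(-5 + J) (R(b, J) = (2*b)/(-5 + J) = 2*b/(-5 + J))
n(s, D) = -6*D*s (n(s, D) = (D*6)*(-s) = (6*D)*(-s) = -6*D*s)
(n(-6, (R(-5, -4)*(-4))*(-2)) - 16)**2 = (-6*((2*(-5)/(-5 - 4))*(-4))*(-2)*(-6) - 16)**2 = (-6*((2*(-5)/(-9))*(-4))*(-2)*(-6) - 16)**2 = (-6*((2*(-5)*(-1/9))*(-4))*(-2)*(-6) - 16)**2 = (-6*((10/9)*(-4))*(-2)*(-6) - 16)**2 = (-6*(-40/9*(-2))*(-6) - 16)**2 = (-6*80/9*(-6) - 16)**2 = (320 - 16)**2 = 304**2 = 92416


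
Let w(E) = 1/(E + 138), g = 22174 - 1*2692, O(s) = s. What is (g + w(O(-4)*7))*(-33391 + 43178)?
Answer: 20973746527/110 ≈ 1.9067e+8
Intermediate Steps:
g = 19482 (g = 22174 - 2692 = 19482)
w(E) = 1/(138 + E)
(g + w(O(-4)*7))*(-33391 + 43178) = (19482 + 1/(138 - 4*7))*(-33391 + 43178) = (19482 + 1/(138 - 28))*9787 = (19482 + 1/110)*9787 = (2143021/110)*9787 = 20973746527/110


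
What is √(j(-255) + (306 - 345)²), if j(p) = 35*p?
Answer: 2*I*√1851 ≈ 86.047*I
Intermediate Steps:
√(j(-255) + (306 - 345)²) = √(35*(-255) + (306 - 345)²) = √(-8925 + (-39)²) = √(-8925 + 1521) = √(-7404) = 2*I*√1851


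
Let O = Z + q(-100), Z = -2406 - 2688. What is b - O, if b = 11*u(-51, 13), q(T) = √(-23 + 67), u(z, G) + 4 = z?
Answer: 4489 - 2*√11 ≈ 4482.4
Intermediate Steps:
Z = -5094
u(z, G) = -4 + z
q(T) = 2*√11 (q(T) = √44 = 2*√11)
b = -605 (b = 11*(-4 - 51) = 11*(-55) = -605)
O = -5094 + 2*√11 ≈ -5087.4
b - O = -605 - (-5094 + 2*√11) = -605 + (5094 - 2*√11) = 4489 - 2*√11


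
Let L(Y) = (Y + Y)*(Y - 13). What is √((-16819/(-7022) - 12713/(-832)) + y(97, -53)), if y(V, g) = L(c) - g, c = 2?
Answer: √3556612787845/365144 ≈ 5.1648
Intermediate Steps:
L(Y) = 2*Y*(-13 + Y) (L(Y) = (2*Y)*(-13 + Y) = 2*Y*(-13 + Y))
y(V, g) = -44 - g (y(V, g) = 2*2*(-13 + 2) - g = 2*2*(-11) - g = -44 - g)
√((-16819/(-7022) - 12713/(-832)) + y(97, -53)) = √((-16819/(-7022) - 12713/(-832)) + (-44 - 1*(-53))) = √((-16819*(-1/7022) - 12713*(-1/832)) + (-44 + 53)) = √((16819/7022 + 12713/832) + 9) = √(51632047/2921152 + 9) = √(77922415/2921152) = √3556612787845/365144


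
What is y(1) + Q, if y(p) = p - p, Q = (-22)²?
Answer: 484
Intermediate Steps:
Q = 484
y(p) = 0
y(1) + Q = 0 + 484 = 484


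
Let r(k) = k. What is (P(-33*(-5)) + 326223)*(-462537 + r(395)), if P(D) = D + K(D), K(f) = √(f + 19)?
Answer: -150837603096 - 924284*√46 ≈ -1.5084e+11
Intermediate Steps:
K(f) = √(19 + f)
P(D) = D + √(19 + D)
(P(-33*(-5)) + 326223)*(-462537 + r(395)) = ((-33*(-5) + √(19 - 33*(-5))) + 326223)*(-462537 + 395) = ((165 + √(19 + 165)) + 326223)*(-462142) = ((165 + √184) + 326223)*(-462142) = ((165 + 2*√46) + 326223)*(-462142) = (326388 + 2*√46)*(-462142) = -150837603096 - 924284*√46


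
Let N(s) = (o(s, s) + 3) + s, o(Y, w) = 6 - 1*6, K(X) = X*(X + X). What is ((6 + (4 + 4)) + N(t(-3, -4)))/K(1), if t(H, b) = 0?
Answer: 17/2 ≈ 8.5000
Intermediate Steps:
K(X) = 2*X² (K(X) = X*(2*X) = 2*X²)
o(Y, w) = 0 (o(Y, w) = 6 - 6 = 0)
N(s) = 3 + s (N(s) = (0 + 3) + s = 3 + s)
((6 + (4 + 4)) + N(t(-3, -4)))/K(1) = ((6 + (4 + 4)) + (3 + 0))/((2*1²)) = ((6 + 8) + 3)/((2*1)) = (14 + 3)/2 = (½)*17 = 17/2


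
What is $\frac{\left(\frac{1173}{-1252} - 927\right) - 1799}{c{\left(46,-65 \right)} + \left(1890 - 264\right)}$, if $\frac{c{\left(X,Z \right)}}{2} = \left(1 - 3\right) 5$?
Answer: $- \frac{310375}{182792} \approx -1.698$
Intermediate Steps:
$c{\left(X,Z \right)} = -20$ ($c{\left(X,Z \right)} = 2 \left(1 - 3\right) 5 = 2 \left(\left(-2\right) 5\right) = 2 \left(-10\right) = -20$)
$\frac{\left(\frac{1173}{-1252} - 927\right) - 1799}{c{\left(46,-65 \right)} + \left(1890 - 264\right)} = \frac{\left(\frac{1173}{-1252} - 927\right) - 1799}{-20 + \left(1890 - 264\right)} = \frac{\left(1173 \left(- \frac{1}{1252}\right) - 927\right) - 1799}{-20 + 1626} = \frac{\left(- \frac{1173}{1252} - 927\right) - 1799}{1606} = \left(- \frac{1161777}{1252} - 1799\right) \frac{1}{1606} = \left(- \frac{3414125}{1252}\right) \frac{1}{1606} = - \frac{310375}{182792}$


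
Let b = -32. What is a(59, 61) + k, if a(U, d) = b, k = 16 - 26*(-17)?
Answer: 426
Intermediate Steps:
k = 458 (k = 16 + 442 = 458)
a(U, d) = -32
a(59, 61) + k = -32 + 458 = 426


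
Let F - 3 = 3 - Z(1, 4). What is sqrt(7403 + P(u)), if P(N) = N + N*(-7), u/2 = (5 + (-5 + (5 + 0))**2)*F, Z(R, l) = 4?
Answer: sqrt(7283) ≈ 85.340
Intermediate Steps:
F = 2 (F = 3 + (3 - 1*4) = 3 + (3 - 4) = 3 - 1 = 2)
u = 20 (u = 2*((5 + (-5 + (5 + 0))**2)*2) = 2*((5 + (-5 + 5)**2)*2) = 2*((5 + 0**2)*2) = 2*((5 + 0)*2) = 2*(5*2) = 2*10 = 20)
P(N) = -6*N (P(N) = N - 7*N = -6*N)
sqrt(7403 + P(u)) = sqrt(7403 - 6*20) = sqrt(7403 - 120) = sqrt(7283)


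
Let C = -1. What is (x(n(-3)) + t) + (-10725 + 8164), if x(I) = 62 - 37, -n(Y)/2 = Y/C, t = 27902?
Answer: 25366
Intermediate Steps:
n(Y) = 2*Y (n(Y) = -2*Y/(-1) = -2*Y*(-1) = -(-2)*Y = 2*Y)
x(I) = 25
(x(n(-3)) + t) + (-10725 + 8164) = (25 + 27902) + (-10725 + 8164) = 27927 - 2561 = 25366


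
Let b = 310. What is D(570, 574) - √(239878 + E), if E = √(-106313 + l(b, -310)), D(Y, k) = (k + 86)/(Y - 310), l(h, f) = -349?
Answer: 33/13 - √(239878 + I*√106662) ≈ -487.23 - 0.33341*I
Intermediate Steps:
D(Y, k) = (86 + k)/(-310 + Y)
E = I*√106662 (E = √(-106313 - 349) = √(-106662) = I*√106662 ≈ 326.59*I)
D(570, 574) - √(239878 + E) = (86 + 574)/(-310 + 570) - √(239878 + I*√106662) = 660/260 - √(239878 + I*√106662) = (1/260)*660 - √(239878 + I*√106662) = 33/13 - √(239878 + I*√106662)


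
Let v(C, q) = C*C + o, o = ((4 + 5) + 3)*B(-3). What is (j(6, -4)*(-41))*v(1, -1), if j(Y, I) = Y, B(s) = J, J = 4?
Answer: -12054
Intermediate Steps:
B(s) = 4
o = 48 (o = ((4 + 5) + 3)*4 = (9 + 3)*4 = 12*4 = 48)
v(C, q) = 48 + C² (v(C, q) = C*C + 48 = C² + 48 = 48 + C²)
(j(6, -4)*(-41))*v(1, -1) = (6*(-41))*(48 + 1²) = -246*(48 + 1) = -246*49 = -12054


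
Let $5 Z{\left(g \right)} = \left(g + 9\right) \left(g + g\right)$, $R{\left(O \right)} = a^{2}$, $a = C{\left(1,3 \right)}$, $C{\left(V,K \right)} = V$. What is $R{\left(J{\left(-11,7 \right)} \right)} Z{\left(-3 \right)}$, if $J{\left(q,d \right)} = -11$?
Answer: $- \frac{36}{5} \approx -7.2$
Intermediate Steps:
$a = 1$
$R{\left(O \right)} = 1$ ($R{\left(O \right)} = 1^{2} = 1$)
$Z{\left(g \right)} = \frac{2 g \left(9 + g\right)}{5}$ ($Z{\left(g \right)} = \frac{\left(g + 9\right) \left(g + g\right)}{5} = \frac{\left(9 + g\right) 2 g}{5} = \frac{2 g \left(9 + g\right)}{5}$)
$R{\left(J{\left(-11,7 \right)} \right)} Z{\left(-3 \right)} = 1 \cdot \frac{2}{5} \left(-3\right) \left(9 - 3\right) = 1 \cdot \frac{2}{5} \left(-3\right) 6 = 1 \left(- \frac{36}{5}\right) = - \frac{36}{5}$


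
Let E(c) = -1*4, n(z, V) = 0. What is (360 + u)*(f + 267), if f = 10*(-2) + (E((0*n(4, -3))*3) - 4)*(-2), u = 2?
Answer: 95206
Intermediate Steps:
E(c) = -4
f = -4 (f = 10*(-2) + (-4 - 4)*(-2) = -20 - 8*(-2) = -20 + 16 = -4)
(360 + u)*(f + 267) = (360 + 2)*(-4 + 267) = 362*263 = 95206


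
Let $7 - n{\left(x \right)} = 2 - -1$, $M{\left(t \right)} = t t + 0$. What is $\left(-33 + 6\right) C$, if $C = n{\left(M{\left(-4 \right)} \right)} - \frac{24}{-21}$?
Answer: $- \frac{972}{7} \approx -138.86$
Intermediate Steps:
$M{\left(t \right)} = t^{2}$ ($M{\left(t \right)} = t^{2} + 0 = t^{2}$)
$n{\left(x \right)} = 4$ ($n{\left(x \right)} = 7 - \left(2 - -1\right) = 7 - \left(2 + 1\right) = 7 - 3 = 4$)
$C = \frac{36}{7}$ ($C = 4 - \frac{24}{-21} = 4 - - \frac{8}{7} = 4 + \frac{8}{7} = \frac{36}{7} \approx 5.1429$)
$\left(-33 + 6\right) C = \left(-33 + 6\right) \frac{36}{7} = \left(-27\right) \frac{36}{7} = - \frac{972}{7}$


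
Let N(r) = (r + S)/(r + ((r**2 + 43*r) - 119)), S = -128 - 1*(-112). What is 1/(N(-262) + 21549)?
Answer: 56997/1228228075 ≈ 4.6406e-5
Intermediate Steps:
S = -16 (S = -128 + 112 = -16)
N(r) = (-16 + r)/(-119 + r**2 + 44*r) (N(r) = (r - 16)/(r + ((r**2 + 43*r) - 119)) = (-16 + r)/(r + (-119 + r**2 + 43*r)) = (-16 + r)/(-119 + r**2 + 44*r))
1/(N(-262) + 21549) = 1/((-16 - 262)/(-119 + (-262)**2 + 44*(-262)) + 21549) = 1/(-278/(-119 + 68644 - 11528) + 21549) = 1/(-278/56997 + 21549) = 1/(1228228075/56997) = 56997/1228228075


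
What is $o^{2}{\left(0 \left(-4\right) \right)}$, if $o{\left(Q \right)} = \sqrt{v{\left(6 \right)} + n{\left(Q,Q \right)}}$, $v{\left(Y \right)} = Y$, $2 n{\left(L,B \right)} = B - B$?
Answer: $6$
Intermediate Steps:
$n{\left(L,B \right)} = 0$ ($n{\left(L,B \right)} = \frac{B - B}{2} = \frac{1}{2} \cdot 0 = 0$)
$o{\left(Q \right)} = \sqrt{6}$ ($o{\left(Q \right)} = \sqrt{6 + 0} = \sqrt{6}$)
$o^{2}{\left(0 \left(-4\right) \right)} = \left(\sqrt{6}\right)^{2} = 6$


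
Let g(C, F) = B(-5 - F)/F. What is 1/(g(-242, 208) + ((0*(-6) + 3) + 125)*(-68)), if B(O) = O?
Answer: -208/1810645 ≈ -0.00011488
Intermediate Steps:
g(C, F) = (-5 - F)/F
1/(g(-242, 208) + ((0*(-6) + 3) + 125)*(-68)) = 1/((-5 - 1*208)/208 + ((0*(-6) + 3) + 125)*(-68)) = 1/((-5 - 208)/208 + ((0 + 3) + 125)*(-68)) = 1/((1/208)*(-213) + (3 + 125)*(-68)) = 1/(-213/208 + 128*(-68)) = 1/(-213/208 - 8704) = 1/(-1810645/208) = -208/1810645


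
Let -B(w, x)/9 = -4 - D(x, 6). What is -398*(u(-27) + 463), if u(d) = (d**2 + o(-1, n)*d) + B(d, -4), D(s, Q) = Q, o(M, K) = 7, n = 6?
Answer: -435014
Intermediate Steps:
B(w, x) = 90 (B(w, x) = -9*(-4 - 1*6) = -9*(-4 - 6) = -9*(-10) = 90)
u(d) = 90 + d**2 + 7*d (u(d) = (d**2 + 7*d) + 90 = 90 + d**2 + 7*d)
-398*(u(-27) + 463) = -398*((90 + (-27)**2 + 7*(-27)) + 463) = -398*((90 + 729 - 189) + 463) = -398*(630 + 463) = -398*1093 = -435014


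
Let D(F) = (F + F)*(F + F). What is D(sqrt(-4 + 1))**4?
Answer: 20736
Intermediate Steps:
D(F) = 4*F**2 (D(F) = (2*F)*(2*F) = 4*F**2)
D(sqrt(-4 + 1))**4 = (4*(sqrt(-4 + 1))**2)**4 = (4*(sqrt(-3))**2)**4 = (4*(I*sqrt(3))**2)**4 = (4*(-3))**4 = (-12)**4 = 20736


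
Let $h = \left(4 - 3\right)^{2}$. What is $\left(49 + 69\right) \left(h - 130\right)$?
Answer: $-15222$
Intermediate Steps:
$h = 1$ ($h = 1^{2} = 1$)
$\left(49 + 69\right) \left(h - 130\right) = \left(49 + 69\right) \left(1 - 130\right) = 118 \left(-129\right) = -15222$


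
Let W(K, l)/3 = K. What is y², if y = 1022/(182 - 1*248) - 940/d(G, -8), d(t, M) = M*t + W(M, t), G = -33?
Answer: 6558721/17424 ≈ 376.42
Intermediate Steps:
W(K, l) = 3*K
d(t, M) = 3*M + M*t (d(t, M) = M*t + 3*M = 3*M + M*t)
y = -2561/132 (y = 1022/(182 - 1*248) - 940*(-1/(8*(3 - 33))) = 1022/(182 - 248) - 940/((-8*(-30))) = 1022/(-66) - 940/240 = 1022*(-1/66) - 940*1/240 = -511/33 - 47/12 = -2561/132 ≈ -19.402)
y² = (-2561/132)² = 6558721/17424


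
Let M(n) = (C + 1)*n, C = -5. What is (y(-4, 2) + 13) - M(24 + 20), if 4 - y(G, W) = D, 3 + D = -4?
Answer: 200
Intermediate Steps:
M(n) = -4*n (M(n) = (-5 + 1)*n = -4*n)
D = -7 (D = -3 - 4 = -7)
y(G, W) = 11 (y(G, W) = 4 - 1*(-7) = 4 + 7 = 11)
(y(-4, 2) + 13) - M(24 + 20) = (11 + 13) - (-4)*(24 + 20) = 24 - (-4)*44 = 24 - 1*(-176) = 24 + 176 = 200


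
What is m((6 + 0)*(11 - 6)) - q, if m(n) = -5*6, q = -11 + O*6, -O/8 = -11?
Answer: -547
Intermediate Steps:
O = 88 (O = -8*(-11) = 88)
q = 517 (q = -11 + 88*6 = -11 + 528 = 517)
m(n) = -30
m((6 + 0)*(11 - 6)) - q = -30 - 1*517 = -30 - 517 = -547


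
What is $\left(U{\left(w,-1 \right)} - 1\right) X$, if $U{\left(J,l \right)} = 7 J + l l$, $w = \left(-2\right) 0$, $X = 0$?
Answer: $0$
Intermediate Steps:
$w = 0$
$U{\left(J,l \right)} = l^{2} + 7 J$ ($U{\left(J,l \right)} = 7 J + l^{2} = l^{2} + 7 J$)
$\left(U{\left(w,-1 \right)} - 1\right) X = \left(\left(\left(-1\right)^{2} + 7 \cdot 0\right) - 1\right) 0 = \left(\left(1 + 0\right) - 1\right) 0 = \left(1 - 1\right) 0 = 0 \cdot 0 = 0$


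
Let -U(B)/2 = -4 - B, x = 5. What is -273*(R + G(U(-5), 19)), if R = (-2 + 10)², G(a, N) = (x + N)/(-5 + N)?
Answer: -17940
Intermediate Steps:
U(B) = 8 + 2*B (U(B) = -2*(-4 - B) = 8 + 2*B)
G(a, N) = (5 + N)/(-5 + N)
R = 64 (R = 8² = 64)
-273*(R + G(U(-5), 19)) = -273*(64 + (5 + 19)/(-5 + 19)) = -273*(64 + 24/14) = -273*(64 + (1/14)*24) = -273*(64 + 12/7) = -273*460/7 = -17940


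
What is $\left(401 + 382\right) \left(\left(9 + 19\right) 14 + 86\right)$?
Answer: $374274$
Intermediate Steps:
$\left(401 + 382\right) \left(\left(9 + 19\right) 14 + 86\right) = 783 \left(28 \cdot 14 + 86\right) = 783 \left(392 + 86\right) = 783 \cdot 478 = 374274$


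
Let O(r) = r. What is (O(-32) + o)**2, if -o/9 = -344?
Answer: 9388096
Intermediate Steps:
o = 3096 (o = -9*(-344) = 3096)
(O(-32) + o)**2 = (-32 + 3096)**2 = 3064**2 = 9388096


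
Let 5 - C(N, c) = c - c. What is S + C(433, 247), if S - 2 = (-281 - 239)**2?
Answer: 270407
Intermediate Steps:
C(N, c) = 5 (C(N, c) = 5 - (c - c) = 5 - 1*0 = 5 + 0 = 5)
S = 270402 (S = 2 + (-281 - 239)**2 = 2 + (-520)**2 = 2 + 270400 = 270402)
S + C(433, 247) = 270402 + 5 = 270407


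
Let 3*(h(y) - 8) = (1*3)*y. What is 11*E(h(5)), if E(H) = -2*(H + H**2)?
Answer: -4004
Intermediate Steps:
h(y) = 8 + y (h(y) = 8 + ((1*3)*y)/3 = 8 + (3*y)/3 = 8 + y)
E(H) = -2*H - 2*H**2
11*E(h(5)) = 11*(-2*(8 + 5)*(1 + (8 + 5))) = 11*(-2*13*(1 + 13)) = 11*(-2*13*14) = 11*(-364) = -4004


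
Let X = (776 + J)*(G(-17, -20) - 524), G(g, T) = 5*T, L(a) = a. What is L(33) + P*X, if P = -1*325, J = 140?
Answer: 185764833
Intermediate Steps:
X = -571584 (X = (776 + 140)*(5*(-20) - 524) = 916*(-100 - 524) = 916*(-624) = -571584)
P = -325
L(33) + P*X = 33 - 325*(-571584) = 33 + 185764800 = 185764833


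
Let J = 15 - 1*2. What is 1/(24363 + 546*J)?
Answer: 1/31461 ≈ 3.1785e-5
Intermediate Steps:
J = 13 (J = 15 - 2 = 13)
1/(24363 + 546*J) = 1/(24363 + 546*13) = 1/(24363 + 7098) = 1/31461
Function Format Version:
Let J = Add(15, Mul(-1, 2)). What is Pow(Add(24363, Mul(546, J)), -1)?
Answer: Rational(1, 31461) ≈ 3.1785e-5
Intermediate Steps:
J = 13 (J = Add(15, -2) = 13)
Pow(Add(24363, Mul(546, J)), -1) = Pow(Add(24363, Mul(546, 13)), -1) = Pow(Add(24363, 7098), -1) = Pow(31461, -1) = Rational(1, 31461)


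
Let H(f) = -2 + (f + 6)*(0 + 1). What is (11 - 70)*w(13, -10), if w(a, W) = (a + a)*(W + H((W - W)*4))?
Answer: 9204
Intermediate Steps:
H(f) = 4 + f (H(f) = -2 + (6 + f)*1 = -2 + (6 + f) = 4 + f)
w(a, W) = 2*a*(4 + W) (w(a, W) = (a + a)*(W + (4 + (W - W)*4)) = (2*a)*(W + (4 + 0*4)) = (2*a)*(W + (4 + 0)) = (2*a)*(W + 4) = (2*a)*(4 + W) = 2*a*(4 + W))
(11 - 70)*w(13, -10) = (11 - 70)*(2*13*(4 - 10)) = -118*13*(-6) = -59*(-156) = 9204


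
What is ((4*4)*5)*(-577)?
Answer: -46160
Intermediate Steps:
((4*4)*5)*(-577) = (16*5)*(-577) = 80*(-577) = -46160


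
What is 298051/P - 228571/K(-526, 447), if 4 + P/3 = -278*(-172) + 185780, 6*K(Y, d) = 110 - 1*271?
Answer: 137301487541/16117848 ≈ 8518.6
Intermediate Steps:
K(Y, d) = -161/6 (K(Y, d) = (110 - 1*271)/6 = (110 - 271)/6 = (⅙)*(-161) = -161/6)
P = 700776 (P = -12 + 3*(-278*(-172) + 185780) = -12 + 3*(47816 + 185780) = -12 + 3*233596 = -12 + 700788 = 700776)
298051/P - 228571/K(-526, 447) = 298051/700776 - 228571/(-161/6) = 298051*(1/700776) - 228571*(-6/161) = 298051/700776 + 195918/23 = 137301487541/16117848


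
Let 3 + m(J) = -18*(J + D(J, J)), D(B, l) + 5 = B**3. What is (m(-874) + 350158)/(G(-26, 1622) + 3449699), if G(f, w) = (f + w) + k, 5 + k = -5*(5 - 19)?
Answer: 12017663209/3451360 ≈ 3482.0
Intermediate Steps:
D(B, l) = -5 + B**3
k = 65 (k = -5 - 5*(5 - 19) = -5 - 5*(-14) = -5 + 70 = 65)
m(J) = 87 - 18*J - 18*J**3 (m(J) = -3 - 18*(J + (-5 + J**3)) = -3 - 18*(-5 + J + J**3) = -3 + (90 - 18*J - 18*J**3) = 87 - 18*J - 18*J**3)
G(f, w) = 65 + f + w (G(f, w) = (f + w) + 65 = 65 + f + w)
(m(-874) + 350158)/(G(-26, 1622) + 3449699) = ((87 - 18*(-874) - 18*(-874)**3) + 350158)/((65 - 26 + 1622) + 3449699) = ((87 + 15732 - 18*(-667627624)) + 350158)/(1661 + 3449699) = ((87 + 15732 + 12017297232) + 350158)/3451360 = (12017313051 + 350158)*(1/3451360) = 12017663209*(1/3451360) = 12017663209/3451360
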